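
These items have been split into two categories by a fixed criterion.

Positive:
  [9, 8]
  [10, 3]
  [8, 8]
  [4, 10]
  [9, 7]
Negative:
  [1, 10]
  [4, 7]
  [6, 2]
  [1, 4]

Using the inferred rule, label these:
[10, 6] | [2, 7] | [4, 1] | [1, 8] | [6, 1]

Positive, Negative, Negative, Negative, Negative

A rule that fits every label: sum ≥ 13 — true of each 'Positive' example, false of each 'Negative' one.
[10, 6] → 10+6 = 16 → Positive.
[2, 7] → 2+7 = 9 → Negative.
[4, 1] → 4+1 = 5 → Negative.
[1, 8] → 1+8 = 9 → Negative.
[6, 1] → 6+1 = 7 → Negative.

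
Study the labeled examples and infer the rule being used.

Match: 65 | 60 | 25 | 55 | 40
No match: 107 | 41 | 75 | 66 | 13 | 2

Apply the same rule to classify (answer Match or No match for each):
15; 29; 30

Match, No match, Match

The classifier is using: multiple of 5 AND at most 65.
15 — 15 = 5·3, 15 ≤ 65, hence Match.
29 — 29 = 5·5 + 4, 29 ≤ 65, hence No match.
30 — 30 = 5·6, 30 ≤ 65, hence Match.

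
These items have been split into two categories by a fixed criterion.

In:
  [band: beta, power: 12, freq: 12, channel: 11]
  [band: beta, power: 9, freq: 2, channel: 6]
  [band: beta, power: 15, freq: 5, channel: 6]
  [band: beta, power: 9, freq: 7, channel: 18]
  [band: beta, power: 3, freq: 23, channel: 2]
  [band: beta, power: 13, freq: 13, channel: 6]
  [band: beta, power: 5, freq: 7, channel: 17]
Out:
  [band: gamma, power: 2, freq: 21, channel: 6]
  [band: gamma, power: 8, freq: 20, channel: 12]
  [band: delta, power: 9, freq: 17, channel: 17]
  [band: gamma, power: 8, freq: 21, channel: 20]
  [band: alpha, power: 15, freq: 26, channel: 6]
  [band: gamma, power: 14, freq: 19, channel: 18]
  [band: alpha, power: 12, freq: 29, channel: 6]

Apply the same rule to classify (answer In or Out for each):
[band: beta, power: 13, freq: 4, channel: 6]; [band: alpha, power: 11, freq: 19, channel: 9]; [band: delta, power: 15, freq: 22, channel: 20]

In, Out, Out

Every 'In' example satisfies: band is beta. None of the 'Out' examples do.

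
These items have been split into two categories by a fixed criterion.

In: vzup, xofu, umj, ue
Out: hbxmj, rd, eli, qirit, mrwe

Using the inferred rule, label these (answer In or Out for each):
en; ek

'In' ⟺ contains 'u'.

Out, Out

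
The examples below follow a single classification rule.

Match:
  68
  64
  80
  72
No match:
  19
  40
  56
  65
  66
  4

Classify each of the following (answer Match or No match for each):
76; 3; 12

One predicate separates the groups cleanly: multiple of 4 AND at least 64.
76: 76 = 4·19, 76 ≥ 64 — meets the rule, so Match.
3: 3 = 4·0 + 3, 3 < 64 — does not satisfy this, so No match.
12: 12 = 4·3, 12 < 64 — does not satisfy this, so No match.

Match, No match, No match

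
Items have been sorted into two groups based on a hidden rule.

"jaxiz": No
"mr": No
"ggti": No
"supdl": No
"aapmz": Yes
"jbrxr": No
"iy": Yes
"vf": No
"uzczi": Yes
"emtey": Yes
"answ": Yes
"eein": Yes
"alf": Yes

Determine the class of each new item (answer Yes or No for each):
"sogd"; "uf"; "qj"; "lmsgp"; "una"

No, Yes, No, No, Yes

The rule appears to be: starts with a vowel.
No: "sogd", since starts with 's'.
Yes: "uf", since starts with 'u'.
No: "qj", since starts with 'q'.
No: "lmsgp", since starts with 'l'.
Yes: "una", since starts with 'u'.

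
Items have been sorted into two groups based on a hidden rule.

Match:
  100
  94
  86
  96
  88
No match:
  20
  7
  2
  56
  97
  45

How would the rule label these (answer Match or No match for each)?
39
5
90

'Match' ⟺ even AND at least 86.
39 → 39 is odd, 39 < 86 → No match. 5 → 5 is odd, 5 < 86 → No match. 90 → 90 is even, 90 ≥ 86 → Match.

No match, No match, Match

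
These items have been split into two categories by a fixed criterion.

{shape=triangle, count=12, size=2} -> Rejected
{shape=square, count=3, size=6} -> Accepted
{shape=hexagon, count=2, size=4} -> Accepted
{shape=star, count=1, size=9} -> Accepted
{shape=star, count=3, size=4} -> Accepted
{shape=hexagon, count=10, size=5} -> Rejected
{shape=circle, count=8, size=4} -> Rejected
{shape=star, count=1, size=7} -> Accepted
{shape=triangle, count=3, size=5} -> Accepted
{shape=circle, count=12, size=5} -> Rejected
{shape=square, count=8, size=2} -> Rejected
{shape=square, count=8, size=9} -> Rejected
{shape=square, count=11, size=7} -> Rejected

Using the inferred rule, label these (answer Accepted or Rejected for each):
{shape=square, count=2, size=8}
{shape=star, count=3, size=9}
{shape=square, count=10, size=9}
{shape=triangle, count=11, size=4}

The common property of the 'Accepted' items is: count ≤ 3. No 'Rejected' item has it.
{shape=square, count=2, size=8}: Accepted (count = 2).
{shape=star, count=3, size=9}: Accepted (count = 3).
{shape=square, count=10, size=9}: Rejected (count = 10).
{shape=triangle, count=11, size=4}: Rejected (count = 11).

Accepted, Accepted, Rejected, Rejected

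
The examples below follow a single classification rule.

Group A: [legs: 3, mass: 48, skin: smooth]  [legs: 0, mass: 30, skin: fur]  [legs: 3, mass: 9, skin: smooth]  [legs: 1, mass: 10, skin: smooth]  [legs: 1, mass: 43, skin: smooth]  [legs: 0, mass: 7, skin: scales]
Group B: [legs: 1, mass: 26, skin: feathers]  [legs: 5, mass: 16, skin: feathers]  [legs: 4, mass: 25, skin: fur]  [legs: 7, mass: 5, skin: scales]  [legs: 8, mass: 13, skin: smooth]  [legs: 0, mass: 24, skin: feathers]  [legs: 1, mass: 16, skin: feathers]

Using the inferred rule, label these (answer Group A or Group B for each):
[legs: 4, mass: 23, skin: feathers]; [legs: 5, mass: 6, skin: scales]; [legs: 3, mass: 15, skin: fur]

A rule that fits every label: skin is not feathers AND legs ≤ 3 — true of each 'Group A' example, false of each 'Group B' one.
Group B: [legs: 4, mass: 23, skin: feathers], since skin is feathers, legs = 4. Group B: [legs: 5, mass: 6, skin: scales], since skin is scales, legs = 5. Group A: [legs: 3, mass: 15, skin: fur], since skin is fur, legs = 3.

Group B, Group B, Group A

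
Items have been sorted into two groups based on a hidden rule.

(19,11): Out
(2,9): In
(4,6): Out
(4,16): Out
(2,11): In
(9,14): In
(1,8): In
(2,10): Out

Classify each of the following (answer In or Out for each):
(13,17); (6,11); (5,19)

Out, In, Out

Looking at the examples, the only property every 'In' case has and every 'Out' case lacks is: sum is odd.
(13,17): 13+17 = 30, fails the rule → Out.
(6,11): 6+11 = 17, qualifies → In.
(5,19): 5+19 = 24, fails the rule → Out.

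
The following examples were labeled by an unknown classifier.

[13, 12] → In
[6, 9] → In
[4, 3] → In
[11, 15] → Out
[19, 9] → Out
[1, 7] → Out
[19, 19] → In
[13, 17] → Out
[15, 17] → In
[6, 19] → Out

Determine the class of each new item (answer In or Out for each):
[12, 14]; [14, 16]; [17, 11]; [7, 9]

In, In, Out, In

The simplest hypothesis consistent with all the labels is: |first − second| ≤ 3.
[12, 14] → |12−14| = 2 → In.
[14, 16] → |14−16| = 2 → In.
[17, 11] → |17−11| = 6 → Out.
[7, 9] → |7−9| = 2 → In.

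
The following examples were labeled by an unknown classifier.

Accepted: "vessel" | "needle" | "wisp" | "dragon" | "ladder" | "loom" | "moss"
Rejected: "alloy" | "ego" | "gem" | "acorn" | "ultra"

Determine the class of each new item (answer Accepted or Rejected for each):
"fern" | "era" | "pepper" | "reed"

Accepted, Rejected, Accepted, Accepted

Rule: even length. This holds for each 'Accepted' example and fails for each 'Rejected' one.
"fern" — length 4, hence Accepted. "era" — length 3, hence Rejected. "pepper" — length 6, hence Accepted. "reed" — length 4, hence Accepted.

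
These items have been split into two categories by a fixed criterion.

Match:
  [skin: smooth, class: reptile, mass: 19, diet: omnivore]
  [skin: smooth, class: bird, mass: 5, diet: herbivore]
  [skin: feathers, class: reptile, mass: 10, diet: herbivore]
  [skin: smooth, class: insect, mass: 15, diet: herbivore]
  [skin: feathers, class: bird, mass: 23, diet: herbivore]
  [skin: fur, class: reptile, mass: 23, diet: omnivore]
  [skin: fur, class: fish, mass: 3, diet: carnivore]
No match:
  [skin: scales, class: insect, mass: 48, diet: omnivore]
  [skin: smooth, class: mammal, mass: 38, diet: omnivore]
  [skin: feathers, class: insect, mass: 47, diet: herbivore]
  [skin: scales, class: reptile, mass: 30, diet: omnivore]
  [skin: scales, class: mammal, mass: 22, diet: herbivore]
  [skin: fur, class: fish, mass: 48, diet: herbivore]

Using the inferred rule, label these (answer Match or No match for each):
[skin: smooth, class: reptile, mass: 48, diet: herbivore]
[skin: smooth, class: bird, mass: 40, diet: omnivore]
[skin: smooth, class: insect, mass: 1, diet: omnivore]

No match, No match, Match

One predicate separates the groups cleanly: mass ≤ 19 OR mass = 23.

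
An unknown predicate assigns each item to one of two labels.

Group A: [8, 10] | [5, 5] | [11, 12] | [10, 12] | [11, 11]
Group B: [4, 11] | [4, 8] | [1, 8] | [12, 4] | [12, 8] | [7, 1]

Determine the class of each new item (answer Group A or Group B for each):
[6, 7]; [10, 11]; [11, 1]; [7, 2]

The distinguishing property — |first − second| ≤ 2 — holds for all the 'Group A' cases and none of the 'Group B' cases.
Group A: [6, 7], since |6−7| = 1.
Group A: [10, 11], since |10−11| = 1.
Group B: [11, 1], since |11−1| = 10.
Group B: [7, 2], since |7−2| = 5.

Group A, Group A, Group B, Group B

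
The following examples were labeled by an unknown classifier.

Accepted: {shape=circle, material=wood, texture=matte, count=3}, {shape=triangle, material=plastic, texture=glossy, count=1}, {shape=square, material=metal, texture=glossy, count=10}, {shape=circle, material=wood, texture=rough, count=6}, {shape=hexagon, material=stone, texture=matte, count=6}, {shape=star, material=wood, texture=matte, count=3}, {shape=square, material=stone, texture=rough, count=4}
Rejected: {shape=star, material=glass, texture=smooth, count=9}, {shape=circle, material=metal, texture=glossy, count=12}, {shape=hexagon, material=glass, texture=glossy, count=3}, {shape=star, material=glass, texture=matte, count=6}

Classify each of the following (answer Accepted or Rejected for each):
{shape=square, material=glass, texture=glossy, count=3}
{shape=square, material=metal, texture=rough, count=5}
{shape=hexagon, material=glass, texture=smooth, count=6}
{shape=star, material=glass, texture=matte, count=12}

Rejected, Accepted, Rejected, Rejected

The simplest hypothesis consistent with all the labels is: material is not glass AND count ≤ 10.
{shape=square, material=glass, texture=glossy, count=3} → material is glass, count = 3 → Rejected. {shape=square, material=metal, texture=rough, count=5} → material is metal, count = 5 → Accepted. {shape=hexagon, material=glass, texture=smooth, count=6} → material is glass, count = 6 → Rejected. {shape=star, material=glass, texture=matte, count=12} → material is glass, count = 12 → Rejected.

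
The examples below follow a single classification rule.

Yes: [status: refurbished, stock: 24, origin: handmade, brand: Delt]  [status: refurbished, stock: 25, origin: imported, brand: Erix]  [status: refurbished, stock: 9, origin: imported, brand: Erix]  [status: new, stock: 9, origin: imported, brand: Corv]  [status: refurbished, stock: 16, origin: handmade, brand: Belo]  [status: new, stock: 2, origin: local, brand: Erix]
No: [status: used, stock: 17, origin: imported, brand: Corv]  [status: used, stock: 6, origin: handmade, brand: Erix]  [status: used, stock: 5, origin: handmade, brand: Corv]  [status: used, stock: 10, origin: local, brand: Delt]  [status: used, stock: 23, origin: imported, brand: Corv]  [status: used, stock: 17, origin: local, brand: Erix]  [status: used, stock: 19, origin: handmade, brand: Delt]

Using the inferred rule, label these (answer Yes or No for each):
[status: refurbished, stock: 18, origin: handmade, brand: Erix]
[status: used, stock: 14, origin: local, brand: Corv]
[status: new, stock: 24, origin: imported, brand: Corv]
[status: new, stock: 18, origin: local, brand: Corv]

Yes, No, Yes, Yes

Rule: status is not used. This holds for each 'Yes' example and fails for each 'No' one.
[status: refurbished, stock: 18, origin: handmade, brand: Erix]: status is refurbished, checks out → Yes. [status: used, stock: 14, origin: local, brand: Corv]: status is used, doesn't qualify → No. [status: new, stock: 24, origin: imported, brand: Corv]: status is new, checks out → Yes. [status: new, stock: 18, origin: local, brand: Corv]: status is new, checks out → Yes.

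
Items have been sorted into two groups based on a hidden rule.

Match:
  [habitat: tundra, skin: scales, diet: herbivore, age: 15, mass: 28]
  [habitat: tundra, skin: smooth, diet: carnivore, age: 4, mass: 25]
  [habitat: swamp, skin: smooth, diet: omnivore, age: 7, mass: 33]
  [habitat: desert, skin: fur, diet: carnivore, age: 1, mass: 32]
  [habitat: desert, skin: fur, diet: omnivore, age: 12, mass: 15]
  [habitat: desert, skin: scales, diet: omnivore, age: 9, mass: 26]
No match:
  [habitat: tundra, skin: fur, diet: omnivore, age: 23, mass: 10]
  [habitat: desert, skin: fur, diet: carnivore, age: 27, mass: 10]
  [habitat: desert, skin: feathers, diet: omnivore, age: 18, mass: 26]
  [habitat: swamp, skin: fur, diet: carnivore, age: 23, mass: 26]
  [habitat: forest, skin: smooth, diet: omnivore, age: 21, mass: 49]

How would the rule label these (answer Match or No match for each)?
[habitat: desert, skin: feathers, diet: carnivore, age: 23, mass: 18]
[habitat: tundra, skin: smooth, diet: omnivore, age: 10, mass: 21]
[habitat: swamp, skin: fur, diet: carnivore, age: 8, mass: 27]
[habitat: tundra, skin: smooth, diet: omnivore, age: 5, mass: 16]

A rule that fits every label: age ≤ 15 — true of each 'Match' example, false of each 'No match' one.
[habitat: desert, skin: feathers, diet: carnivore, age: 23, mass: 18] → age = 23 → No match. [habitat: tundra, skin: smooth, diet: omnivore, age: 10, mass: 21] → age = 10 → Match. [habitat: swamp, skin: fur, diet: carnivore, age: 8, mass: 27] → age = 8 → Match. [habitat: tundra, skin: smooth, diet: omnivore, age: 5, mass: 16] → age = 5 → Match.

No match, Match, Match, Match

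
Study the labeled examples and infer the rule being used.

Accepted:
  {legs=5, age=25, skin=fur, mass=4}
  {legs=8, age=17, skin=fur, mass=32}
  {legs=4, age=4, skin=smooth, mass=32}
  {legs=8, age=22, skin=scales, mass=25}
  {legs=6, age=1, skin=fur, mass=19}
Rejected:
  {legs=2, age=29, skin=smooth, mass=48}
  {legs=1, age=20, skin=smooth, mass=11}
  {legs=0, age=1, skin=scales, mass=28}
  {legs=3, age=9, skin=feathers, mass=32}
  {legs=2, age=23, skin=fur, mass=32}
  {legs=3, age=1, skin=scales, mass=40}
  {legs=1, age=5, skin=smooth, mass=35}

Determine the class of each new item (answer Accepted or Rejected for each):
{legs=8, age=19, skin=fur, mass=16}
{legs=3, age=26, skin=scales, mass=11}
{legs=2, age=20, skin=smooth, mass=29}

The classifier is using: legs ≥ 4.

Accepted, Rejected, Rejected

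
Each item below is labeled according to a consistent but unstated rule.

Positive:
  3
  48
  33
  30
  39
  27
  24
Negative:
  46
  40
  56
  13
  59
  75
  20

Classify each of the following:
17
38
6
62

One predicate separates the groups cleanly: multiple of 3 AND at most 48.
Negative: 17, since 17 = 3·5 + 2, 17 ≤ 48. Negative: 38, since 38 = 3·12 + 2, 38 ≤ 48. Positive: 6, since 6 = 3·2, 6 ≤ 48. Negative: 62, since 62 = 3·20 + 2, 62 > 48.

Negative, Negative, Positive, Negative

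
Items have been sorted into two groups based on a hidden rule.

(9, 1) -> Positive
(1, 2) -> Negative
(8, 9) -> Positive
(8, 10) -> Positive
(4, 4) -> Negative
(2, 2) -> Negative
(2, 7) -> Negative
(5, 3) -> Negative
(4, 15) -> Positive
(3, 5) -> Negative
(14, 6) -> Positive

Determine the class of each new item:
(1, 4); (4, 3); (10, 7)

The simplest hypothesis consistent with all the labels is: sum ≥ 10.

Negative, Negative, Positive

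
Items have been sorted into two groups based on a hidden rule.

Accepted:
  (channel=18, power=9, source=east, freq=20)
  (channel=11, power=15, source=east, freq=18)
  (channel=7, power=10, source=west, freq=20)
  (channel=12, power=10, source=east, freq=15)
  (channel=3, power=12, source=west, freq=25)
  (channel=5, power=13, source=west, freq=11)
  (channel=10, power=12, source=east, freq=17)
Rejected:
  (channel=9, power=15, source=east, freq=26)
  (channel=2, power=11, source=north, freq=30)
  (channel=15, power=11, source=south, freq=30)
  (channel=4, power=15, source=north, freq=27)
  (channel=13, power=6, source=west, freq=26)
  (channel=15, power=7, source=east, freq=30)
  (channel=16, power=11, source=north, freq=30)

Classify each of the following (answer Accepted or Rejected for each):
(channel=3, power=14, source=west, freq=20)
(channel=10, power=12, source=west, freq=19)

A rule that fits every label: freq ≤ 25 — true of each 'Accepted' example, false of each 'Rejected' one.

Accepted, Accepted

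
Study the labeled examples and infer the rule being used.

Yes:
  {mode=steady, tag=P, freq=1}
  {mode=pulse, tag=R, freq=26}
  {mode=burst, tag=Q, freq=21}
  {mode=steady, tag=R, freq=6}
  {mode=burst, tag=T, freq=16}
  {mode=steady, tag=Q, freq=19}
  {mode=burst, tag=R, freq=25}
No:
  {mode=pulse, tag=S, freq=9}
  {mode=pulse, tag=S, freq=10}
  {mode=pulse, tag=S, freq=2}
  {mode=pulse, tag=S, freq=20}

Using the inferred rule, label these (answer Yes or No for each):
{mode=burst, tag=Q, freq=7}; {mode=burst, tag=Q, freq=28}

Yes, Yes

Checking candidate rules against both groups, what survives is: tag is not S.
{mode=burst, tag=Q, freq=7}: tag is Q — passes, so Yes. {mode=burst, tag=Q, freq=28}: tag is Q — passes, so Yes.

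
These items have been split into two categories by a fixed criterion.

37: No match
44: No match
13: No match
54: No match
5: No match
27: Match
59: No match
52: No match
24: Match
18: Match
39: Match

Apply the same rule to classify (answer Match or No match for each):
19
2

No match, No match

The classifier is using: multiple of 3 AND at most 39.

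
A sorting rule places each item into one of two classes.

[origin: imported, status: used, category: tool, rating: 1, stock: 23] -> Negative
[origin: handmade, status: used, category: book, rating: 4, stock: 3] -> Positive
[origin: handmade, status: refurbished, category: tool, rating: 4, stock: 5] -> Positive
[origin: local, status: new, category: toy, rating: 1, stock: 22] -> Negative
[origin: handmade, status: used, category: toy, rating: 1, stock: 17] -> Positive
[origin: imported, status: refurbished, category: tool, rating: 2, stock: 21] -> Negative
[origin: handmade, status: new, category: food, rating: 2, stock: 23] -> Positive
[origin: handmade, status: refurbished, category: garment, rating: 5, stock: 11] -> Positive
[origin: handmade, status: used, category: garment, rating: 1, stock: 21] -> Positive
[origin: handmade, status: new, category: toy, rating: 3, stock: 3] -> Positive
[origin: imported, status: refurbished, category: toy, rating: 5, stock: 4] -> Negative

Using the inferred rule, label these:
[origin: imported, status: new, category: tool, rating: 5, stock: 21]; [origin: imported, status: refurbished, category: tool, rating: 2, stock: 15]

Negative, Negative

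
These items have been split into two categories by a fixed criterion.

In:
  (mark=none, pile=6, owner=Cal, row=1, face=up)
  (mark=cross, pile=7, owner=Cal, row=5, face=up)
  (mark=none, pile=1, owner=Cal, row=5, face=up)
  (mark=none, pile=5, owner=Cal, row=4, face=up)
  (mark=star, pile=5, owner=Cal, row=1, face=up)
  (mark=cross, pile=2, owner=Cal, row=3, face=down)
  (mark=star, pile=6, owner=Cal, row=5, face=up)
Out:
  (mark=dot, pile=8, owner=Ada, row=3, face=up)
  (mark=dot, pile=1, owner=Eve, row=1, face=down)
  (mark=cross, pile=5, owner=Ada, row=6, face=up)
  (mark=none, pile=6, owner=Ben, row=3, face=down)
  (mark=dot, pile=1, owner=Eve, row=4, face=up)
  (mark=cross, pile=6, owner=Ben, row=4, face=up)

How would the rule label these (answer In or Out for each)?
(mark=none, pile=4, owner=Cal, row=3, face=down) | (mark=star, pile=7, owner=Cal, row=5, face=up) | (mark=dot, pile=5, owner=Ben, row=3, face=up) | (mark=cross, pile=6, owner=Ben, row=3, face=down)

The simplest hypothesis consistent with all the labels is: owner is Cal.
(mark=none, pile=4, owner=Cal, row=3, face=down): owner is Cal, passes → In.
(mark=star, pile=7, owner=Cal, row=5, face=up): owner is Cal, passes → In.
(mark=dot, pile=5, owner=Ben, row=3, face=up): owner is Ben, does not fit → Out.
(mark=cross, pile=6, owner=Ben, row=3, face=down): owner is Ben, does not fit → Out.

In, In, Out, Out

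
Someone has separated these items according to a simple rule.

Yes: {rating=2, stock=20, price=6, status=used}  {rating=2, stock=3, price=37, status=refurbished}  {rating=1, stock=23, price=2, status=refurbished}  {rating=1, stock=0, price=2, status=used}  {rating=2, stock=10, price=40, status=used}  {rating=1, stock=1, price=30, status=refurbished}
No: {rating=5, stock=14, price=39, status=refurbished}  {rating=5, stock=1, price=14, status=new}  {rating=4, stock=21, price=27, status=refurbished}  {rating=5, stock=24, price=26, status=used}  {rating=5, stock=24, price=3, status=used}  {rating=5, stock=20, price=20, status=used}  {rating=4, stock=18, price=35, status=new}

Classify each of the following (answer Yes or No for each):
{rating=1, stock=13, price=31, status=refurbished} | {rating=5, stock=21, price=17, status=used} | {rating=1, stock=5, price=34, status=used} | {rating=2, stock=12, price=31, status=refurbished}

The distinguishing property — rating ≤ 2 — holds for all the 'Yes' cases and none of the 'No' cases.
{rating=1, stock=13, price=31, status=refurbished}: rating = 1 — fits, so Yes. {rating=5, stock=21, price=17, status=used}: rating = 5 — doesn't qualify, so No. {rating=1, stock=5, price=34, status=used}: rating = 1 — fits, so Yes. {rating=2, stock=12, price=31, status=refurbished}: rating = 2 — fits, so Yes.

Yes, No, Yes, Yes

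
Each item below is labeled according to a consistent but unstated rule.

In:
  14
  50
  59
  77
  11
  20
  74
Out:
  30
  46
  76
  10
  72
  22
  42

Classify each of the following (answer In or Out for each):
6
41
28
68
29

Rule: ≡ 2 (mod 3). This holds for each 'In' example and fails for each 'Out' one.
6: 6 mod 3 = 0 — fails the rule, so Out. 41: 41 mod 3 = 2 — has this property, so In. 28: 28 mod 3 = 1 — fails the rule, so Out. 68: 68 mod 3 = 2 — has this property, so In. 29: 29 mod 3 = 2 — has this property, so In.

Out, In, Out, In, In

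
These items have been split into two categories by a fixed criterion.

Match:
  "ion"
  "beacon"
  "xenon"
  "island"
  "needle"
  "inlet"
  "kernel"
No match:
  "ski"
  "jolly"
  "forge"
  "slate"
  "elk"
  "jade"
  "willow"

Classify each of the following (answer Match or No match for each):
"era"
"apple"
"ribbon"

No match, No match, Match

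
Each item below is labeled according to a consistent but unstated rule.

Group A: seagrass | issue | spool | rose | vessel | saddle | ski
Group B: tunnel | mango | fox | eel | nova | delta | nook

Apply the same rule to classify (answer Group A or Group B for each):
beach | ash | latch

Group B, Group A, Group B

Comparing the two groups points to one rule — contains 's'.
beach — no 's', hence Group B.
ash — has 's', hence Group A.
latch — no 's', hence Group B.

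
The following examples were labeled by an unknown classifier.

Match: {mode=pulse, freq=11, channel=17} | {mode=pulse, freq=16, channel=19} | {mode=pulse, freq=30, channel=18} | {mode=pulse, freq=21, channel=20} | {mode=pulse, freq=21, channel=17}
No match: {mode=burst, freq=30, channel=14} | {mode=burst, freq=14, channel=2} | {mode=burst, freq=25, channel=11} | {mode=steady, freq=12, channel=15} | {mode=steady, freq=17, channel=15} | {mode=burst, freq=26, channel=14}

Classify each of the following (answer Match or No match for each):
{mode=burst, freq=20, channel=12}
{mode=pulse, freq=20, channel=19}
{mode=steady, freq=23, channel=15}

One predicate separates the groups cleanly: mode is pulse.
{mode=burst, freq=20, channel=12} → mode is burst → No match. {mode=pulse, freq=20, channel=19} → mode is pulse → Match. {mode=steady, freq=23, channel=15} → mode is steady → No match.

No match, Match, No match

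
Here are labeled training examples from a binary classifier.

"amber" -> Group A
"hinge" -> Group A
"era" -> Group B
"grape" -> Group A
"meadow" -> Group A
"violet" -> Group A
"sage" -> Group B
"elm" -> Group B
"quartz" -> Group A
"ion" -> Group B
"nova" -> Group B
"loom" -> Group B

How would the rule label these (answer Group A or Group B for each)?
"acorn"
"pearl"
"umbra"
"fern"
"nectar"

Group A, Group A, Group A, Group B, Group A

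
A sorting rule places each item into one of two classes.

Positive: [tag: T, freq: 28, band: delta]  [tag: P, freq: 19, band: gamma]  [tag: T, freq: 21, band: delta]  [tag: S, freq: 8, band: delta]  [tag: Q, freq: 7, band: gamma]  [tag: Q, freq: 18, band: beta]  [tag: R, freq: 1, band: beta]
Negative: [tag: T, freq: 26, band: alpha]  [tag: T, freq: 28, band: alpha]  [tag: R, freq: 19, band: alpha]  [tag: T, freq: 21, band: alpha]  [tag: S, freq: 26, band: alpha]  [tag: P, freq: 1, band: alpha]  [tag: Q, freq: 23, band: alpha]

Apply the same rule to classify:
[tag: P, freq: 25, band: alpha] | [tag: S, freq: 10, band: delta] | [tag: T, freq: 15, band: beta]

The distinguishing property — band is not alpha — holds for all the 'Positive' cases and none of the 'Negative' cases.

Negative, Positive, Positive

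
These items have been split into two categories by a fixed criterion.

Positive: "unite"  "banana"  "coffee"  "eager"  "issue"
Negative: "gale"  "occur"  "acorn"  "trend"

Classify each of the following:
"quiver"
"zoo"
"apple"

One predicate separates the groups cleanly: has ≥ 3 vowels.

Positive, Negative, Negative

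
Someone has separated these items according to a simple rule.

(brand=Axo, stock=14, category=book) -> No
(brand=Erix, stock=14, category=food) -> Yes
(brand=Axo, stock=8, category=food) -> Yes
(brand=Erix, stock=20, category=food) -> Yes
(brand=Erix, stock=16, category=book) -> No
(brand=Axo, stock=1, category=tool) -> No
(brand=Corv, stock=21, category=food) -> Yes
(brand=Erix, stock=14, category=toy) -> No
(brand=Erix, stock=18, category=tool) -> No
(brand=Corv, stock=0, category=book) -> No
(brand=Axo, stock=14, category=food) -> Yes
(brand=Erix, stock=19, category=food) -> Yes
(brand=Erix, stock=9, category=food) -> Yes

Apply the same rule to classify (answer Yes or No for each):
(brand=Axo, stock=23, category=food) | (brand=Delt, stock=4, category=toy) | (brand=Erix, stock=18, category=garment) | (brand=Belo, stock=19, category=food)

Yes, No, No, Yes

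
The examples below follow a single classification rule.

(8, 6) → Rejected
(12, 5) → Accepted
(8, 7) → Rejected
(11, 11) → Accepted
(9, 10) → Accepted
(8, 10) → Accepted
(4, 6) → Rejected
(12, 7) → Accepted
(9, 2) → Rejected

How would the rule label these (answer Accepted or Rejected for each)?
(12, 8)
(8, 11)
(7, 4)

Accepted, Accepted, Rejected

Rule: sum ≥ 17. This holds for each 'Accepted' example and fails for each 'Rejected' one.
(12, 8): 12+8 = 20 — matches, so Accepted. (8, 11): 8+11 = 19 — matches, so Accepted. (7, 4): 7+4 = 11 — lacks this property, so Rejected.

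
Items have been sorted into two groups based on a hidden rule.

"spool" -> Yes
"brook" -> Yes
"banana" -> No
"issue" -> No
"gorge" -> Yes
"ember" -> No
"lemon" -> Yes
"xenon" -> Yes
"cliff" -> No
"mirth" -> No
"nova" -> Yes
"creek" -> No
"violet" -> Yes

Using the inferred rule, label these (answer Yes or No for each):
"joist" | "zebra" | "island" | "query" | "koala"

'Yes' ⟺ contains 'o'.
"joist": has 'o', checks out → Yes.
"zebra": no 'o', does not pass → No.
"island": no 'o', does not pass → No.
"query": no 'o', does not pass → No.
"koala": has 'o', checks out → Yes.

Yes, No, No, No, Yes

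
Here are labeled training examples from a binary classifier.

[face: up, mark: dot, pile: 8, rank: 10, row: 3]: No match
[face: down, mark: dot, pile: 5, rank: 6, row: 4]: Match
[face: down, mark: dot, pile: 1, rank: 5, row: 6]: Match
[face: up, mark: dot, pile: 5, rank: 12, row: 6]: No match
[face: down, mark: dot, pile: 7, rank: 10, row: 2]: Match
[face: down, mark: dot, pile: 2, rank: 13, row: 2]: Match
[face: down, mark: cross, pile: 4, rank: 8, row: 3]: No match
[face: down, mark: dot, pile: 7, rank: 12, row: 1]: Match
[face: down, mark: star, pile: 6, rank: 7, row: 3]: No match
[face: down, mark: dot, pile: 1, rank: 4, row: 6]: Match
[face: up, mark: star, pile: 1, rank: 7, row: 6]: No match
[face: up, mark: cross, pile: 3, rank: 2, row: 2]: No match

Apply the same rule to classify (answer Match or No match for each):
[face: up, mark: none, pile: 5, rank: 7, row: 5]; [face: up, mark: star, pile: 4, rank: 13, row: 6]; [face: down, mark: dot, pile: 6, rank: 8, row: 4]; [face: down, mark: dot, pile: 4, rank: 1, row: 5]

No match, No match, Match, Match

Every 'Match' example satisfies: mark is dot AND face is down. None of the 'No match' examples do.
[face: up, mark: none, pile: 5, rank: 7, row: 5]: mark is none, face is up — fails the rule, so No match.
[face: up, mark: star, pile: 4, rank: 13, row: 6]: mark is star, face is up — fails the rule, so No match.
[face: down, mark: dot, pile: 6, rank: 8, row: 4]: mark is dot, face is down — qualifies, so Match.
[face: down, mark: dot, pile: 4, rank: 1, row: 5]: mark is dot, face is down — qualifies, so Match.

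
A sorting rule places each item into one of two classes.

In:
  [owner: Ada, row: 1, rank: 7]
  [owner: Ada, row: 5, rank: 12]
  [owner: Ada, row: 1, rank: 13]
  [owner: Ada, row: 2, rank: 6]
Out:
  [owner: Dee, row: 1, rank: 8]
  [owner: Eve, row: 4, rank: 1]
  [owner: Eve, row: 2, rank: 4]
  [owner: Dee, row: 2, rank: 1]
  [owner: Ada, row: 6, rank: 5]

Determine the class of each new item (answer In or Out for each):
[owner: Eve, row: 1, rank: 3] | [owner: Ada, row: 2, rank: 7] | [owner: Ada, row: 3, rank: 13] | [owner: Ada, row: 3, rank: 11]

Out, In, In, In

All 'In' examples share one property — owner is Ada AND row ≤ 5 — and every 'Out' example lacks it.
[owner: Eve, row: 1, rank: 3] — owner is Eve, row = 1, hence Out. [owner: Ada, row: 2, rank: 7] — owner is Ada, row = 2, hence In. [owner: Ada, row: 3, rank: 13] — owner is Ada, row = 3, hence In. [owner: Ada, row: 3, rank: 11] — owner is Ada, row = 3, hence In.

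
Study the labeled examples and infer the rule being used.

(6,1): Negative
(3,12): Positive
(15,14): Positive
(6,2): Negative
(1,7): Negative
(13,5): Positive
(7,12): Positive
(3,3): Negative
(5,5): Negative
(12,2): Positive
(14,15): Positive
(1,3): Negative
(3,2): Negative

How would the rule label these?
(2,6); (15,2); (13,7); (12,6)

Negative, Positive, Positive, Positive

Every 'Positive' example satisfies: sum ≥ 14. None of the 'Negative' examples do.
(2,6) → 2+6 = 8 → Negative.
(15,2) → 15+2 = 17 → Positive.
(13,7) → 13+7 = 20 → Positive.
(12,6) → 12+6 = 18 → Positive.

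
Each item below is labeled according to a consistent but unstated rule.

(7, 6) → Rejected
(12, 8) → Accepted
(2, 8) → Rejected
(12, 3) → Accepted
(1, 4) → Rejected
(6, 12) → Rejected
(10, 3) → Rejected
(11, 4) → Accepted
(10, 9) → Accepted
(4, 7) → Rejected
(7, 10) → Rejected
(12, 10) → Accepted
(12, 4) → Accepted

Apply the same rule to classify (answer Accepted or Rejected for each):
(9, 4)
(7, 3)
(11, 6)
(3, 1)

Every 'Accepted' example satisfies: first > second AND sum ≥ 15. None of the 'Rejected' examples do.
(9, 4) → 9 > 4, 9+4 = 13 → Rejected. (7, 3) → 7 > 3, 7+3 = 10 → Rejected. (11, 6) → 11 > 6, 11+6 = 17 → Accepted. (3, 1) → 3 > 1, 3+1 = 4 → Rejected.

Rejected, Rejected, Accepted, Rejected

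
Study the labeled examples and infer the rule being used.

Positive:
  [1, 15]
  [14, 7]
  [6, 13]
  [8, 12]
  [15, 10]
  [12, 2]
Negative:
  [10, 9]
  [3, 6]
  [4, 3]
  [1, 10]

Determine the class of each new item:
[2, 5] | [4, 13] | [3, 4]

Negative, Positive, Negative

The simplest hypothesis consistent with all the labels is: max ≥ 12.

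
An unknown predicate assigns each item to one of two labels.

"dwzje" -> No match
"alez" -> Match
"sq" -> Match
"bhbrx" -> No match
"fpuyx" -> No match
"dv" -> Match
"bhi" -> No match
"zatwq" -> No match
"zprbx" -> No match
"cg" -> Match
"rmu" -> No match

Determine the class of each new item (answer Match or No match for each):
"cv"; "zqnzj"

Match, No match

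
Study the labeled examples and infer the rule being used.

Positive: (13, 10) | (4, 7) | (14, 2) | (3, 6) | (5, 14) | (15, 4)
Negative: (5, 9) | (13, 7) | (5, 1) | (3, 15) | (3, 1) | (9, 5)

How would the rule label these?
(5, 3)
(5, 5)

Negative, Negative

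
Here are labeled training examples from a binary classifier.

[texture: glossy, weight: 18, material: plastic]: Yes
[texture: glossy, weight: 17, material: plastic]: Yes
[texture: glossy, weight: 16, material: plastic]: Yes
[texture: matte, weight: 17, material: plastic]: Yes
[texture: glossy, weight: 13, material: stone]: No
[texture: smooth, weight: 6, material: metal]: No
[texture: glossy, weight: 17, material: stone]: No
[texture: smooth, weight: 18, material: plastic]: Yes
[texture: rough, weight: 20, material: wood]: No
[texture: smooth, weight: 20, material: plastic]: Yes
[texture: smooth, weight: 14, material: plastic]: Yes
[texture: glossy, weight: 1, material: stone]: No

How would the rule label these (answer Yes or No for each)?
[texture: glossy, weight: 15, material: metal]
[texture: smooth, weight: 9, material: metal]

No, No

Checking candidate rules against both groups, what survives is: material is plastic.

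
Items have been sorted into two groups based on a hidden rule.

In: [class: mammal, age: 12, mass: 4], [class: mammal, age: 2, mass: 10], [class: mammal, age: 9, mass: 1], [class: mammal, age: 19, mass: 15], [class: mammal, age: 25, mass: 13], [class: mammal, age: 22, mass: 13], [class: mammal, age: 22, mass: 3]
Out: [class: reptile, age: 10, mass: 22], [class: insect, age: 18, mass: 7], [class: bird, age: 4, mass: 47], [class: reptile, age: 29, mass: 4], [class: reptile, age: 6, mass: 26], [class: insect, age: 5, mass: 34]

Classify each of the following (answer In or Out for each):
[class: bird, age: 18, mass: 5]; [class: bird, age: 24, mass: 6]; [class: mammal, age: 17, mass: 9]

All 'In' examples share one property — class is mammal — and every 'Out' example lacks it.

Out, Out, In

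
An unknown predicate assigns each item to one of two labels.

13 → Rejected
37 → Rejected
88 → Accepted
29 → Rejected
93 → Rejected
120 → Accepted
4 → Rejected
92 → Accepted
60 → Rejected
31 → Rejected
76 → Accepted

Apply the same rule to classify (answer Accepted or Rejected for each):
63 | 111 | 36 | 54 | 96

Rejected, Rejected, Rejected, Rejected, Accepted

The simplest hypothesis consistent with all the labels is: even AND at least 76.
63: 63 is odd, 63 < 76 — doesn't match, so Rejected.
111: 111 is odd, 111 ≥ 76 — doesn't match, so Rejected.
36: 36 is even, 36 < 76 — doesn't match, so Rejected.
54: 54 is even, 54 < 76 — doesn't match, so Rejected.
96: 96 is even, 96 ≥ 76 — meets the rule, so Accepted.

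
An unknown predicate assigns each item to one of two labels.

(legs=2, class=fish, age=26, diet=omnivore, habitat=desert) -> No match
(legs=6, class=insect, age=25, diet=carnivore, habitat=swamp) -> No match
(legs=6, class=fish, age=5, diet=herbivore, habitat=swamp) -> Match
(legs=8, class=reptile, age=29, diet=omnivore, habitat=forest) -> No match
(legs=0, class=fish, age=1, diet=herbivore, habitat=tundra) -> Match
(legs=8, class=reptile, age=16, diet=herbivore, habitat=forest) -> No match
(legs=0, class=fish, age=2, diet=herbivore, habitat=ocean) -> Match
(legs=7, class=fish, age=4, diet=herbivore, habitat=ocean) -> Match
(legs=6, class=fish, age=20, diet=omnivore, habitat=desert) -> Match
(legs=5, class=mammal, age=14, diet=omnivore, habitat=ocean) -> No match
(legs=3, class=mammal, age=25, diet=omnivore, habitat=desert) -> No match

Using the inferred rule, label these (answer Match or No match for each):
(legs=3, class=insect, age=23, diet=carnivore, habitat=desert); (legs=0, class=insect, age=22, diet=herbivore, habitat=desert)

No match, No match

One predicate separates the groups cleanly: class is fish AND age ≤ 20.
(legs=3, class=insect, age=23, diet=carnivore, habitat=desert): No match (class is insect, age = 23). (legs=0, class=insect, age=22, diet=herbivore, habitat=desert): No match (class is insect, age = 22).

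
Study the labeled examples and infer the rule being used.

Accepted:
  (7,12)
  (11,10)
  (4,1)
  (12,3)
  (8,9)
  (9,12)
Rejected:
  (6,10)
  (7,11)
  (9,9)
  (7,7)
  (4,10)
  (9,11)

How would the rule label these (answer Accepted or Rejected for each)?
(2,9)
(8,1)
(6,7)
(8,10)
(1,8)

Accepted, Accepted, Accepted, Rejected, Accepted

The common property of the 'Accepted' items is: sum is odd. No 'Rejected' item has it.
(2,9) → 2+9 = 11 → Accepted. (8,1) → 8+1 = 9 → Accepted. (6,7) → 6+7 = 13 → Accepted. (8,10) → 8+10 = 18 → Rejected. (1,8) → 1+8 = 9 → Accepted.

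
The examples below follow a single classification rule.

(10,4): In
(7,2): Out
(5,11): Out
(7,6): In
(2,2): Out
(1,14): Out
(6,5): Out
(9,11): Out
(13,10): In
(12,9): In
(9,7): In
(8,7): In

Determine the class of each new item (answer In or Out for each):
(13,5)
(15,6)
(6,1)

In, In, Out

The distinguishing property — first > second AND sum ≥ 13 — holds for all the 'In' cases and none of the 'Out' cases.
(13,5) — 13 > 5, 13+5 = 18, hence In. (15,6) — 15 > 6, 15+6 = 21, hence In. (6,1) — 6 > 1, 6+1 = 7, hence Out.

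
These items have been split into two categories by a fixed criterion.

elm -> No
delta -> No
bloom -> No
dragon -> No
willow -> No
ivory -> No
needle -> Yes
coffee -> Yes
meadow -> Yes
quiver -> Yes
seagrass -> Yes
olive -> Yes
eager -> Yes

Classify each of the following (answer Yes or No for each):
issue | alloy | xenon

Yes, No, No

One predicate separates the groups cleanly: has ≥ 3 vowels.
issue: Yes (3 vowels). alloy: No (2 vowels). xenon: No (2 vowels).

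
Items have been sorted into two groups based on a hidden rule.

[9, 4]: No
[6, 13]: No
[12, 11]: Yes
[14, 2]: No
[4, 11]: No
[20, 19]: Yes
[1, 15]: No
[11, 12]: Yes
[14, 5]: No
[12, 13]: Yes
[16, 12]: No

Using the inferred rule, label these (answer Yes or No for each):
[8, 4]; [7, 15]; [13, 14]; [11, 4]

All 'Yes' examples share one property — |first − second| ≤ 1 — and every 'No' example lacks it.
[8, 4]: No (|8−4| = 4).
[7, 15]: No (|7−15| = 8).
[13, 14]: Yes (|13−14| = 1).
[11, 4]: No (|11−4| = 7).

No, No, Yes, No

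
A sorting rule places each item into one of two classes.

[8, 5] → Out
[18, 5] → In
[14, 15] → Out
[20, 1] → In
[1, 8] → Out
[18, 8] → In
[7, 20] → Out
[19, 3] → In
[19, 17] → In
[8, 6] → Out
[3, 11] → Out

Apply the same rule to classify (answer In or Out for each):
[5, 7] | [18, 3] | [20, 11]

The pattern is that an item is 'In' exactly when: first ≥ 15.
Out: [5, 7], since first 5. In: [18, 3], since first 18. In: [20, 11], since first 20.

Out, In, In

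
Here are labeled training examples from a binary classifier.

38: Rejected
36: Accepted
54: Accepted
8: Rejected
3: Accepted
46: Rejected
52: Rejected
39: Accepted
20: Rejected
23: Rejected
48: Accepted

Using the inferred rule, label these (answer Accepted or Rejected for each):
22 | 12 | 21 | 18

Rejected, Accepted, Accepted, Accepted

The classifier is using: multiple of 3.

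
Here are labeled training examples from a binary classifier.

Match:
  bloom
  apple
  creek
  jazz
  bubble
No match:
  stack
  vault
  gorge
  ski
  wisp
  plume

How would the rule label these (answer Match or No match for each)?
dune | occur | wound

A rule that fits every label: has a double letter — true of each 'Match' example, false of each 'No match' one.
dune: No match (no doubled letter).
occur: Match ('cc' doubled).
wound: No match (no doubled letter).

No match, Match, No match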